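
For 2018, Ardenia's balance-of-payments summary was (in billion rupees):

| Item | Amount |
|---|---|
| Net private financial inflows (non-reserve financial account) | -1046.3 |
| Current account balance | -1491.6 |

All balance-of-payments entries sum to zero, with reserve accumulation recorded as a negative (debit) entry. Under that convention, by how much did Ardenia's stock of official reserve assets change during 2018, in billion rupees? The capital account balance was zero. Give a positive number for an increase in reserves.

-2537.9

Official reserve transactions balance = -((-1491.6) + (-1046.3)) = 2537.9
An accumulation of reserves is recorded as a debit (negative entry), so the change in the stock of reserves is the negative of that balance.
Change in official reserves = -(2537.9) = -2537.9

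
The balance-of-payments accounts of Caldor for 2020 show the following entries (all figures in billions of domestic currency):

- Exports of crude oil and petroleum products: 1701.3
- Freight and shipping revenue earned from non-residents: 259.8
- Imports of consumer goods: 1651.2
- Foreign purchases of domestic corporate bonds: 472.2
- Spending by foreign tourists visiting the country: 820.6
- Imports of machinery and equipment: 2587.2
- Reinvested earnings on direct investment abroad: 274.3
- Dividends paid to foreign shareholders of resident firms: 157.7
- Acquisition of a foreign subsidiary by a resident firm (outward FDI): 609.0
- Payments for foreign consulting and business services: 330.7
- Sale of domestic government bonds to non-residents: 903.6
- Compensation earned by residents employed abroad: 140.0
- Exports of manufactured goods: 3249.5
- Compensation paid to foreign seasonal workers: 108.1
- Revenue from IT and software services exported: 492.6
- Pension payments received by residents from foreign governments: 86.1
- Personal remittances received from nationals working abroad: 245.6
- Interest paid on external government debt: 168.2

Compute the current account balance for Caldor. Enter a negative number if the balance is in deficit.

Goods: 1701.3 - 1651.2 - 2587.2 + 3249.5 = 712.4
Services: -330.7 + 820.6 + 492.6 + 259.8 = 1242.3
Primary income: 140.0 - 168.2 + 274.3 - 108.1 - 157.7 = -19.7
Secondary income: 245.6 + 86.1 = 331.7
Current account = 712.4 + 1242.3 + (-19.7) + 331.7 = 2266.7
(Excluded from the current account — financial account: foreign purchases of domestic corporate bonds 472.2, acquisition of a foreign subsidiary by a resident firm (outward FDI) 609.0, sale of domestic government bonds to non-residents 903.6.)

2266.7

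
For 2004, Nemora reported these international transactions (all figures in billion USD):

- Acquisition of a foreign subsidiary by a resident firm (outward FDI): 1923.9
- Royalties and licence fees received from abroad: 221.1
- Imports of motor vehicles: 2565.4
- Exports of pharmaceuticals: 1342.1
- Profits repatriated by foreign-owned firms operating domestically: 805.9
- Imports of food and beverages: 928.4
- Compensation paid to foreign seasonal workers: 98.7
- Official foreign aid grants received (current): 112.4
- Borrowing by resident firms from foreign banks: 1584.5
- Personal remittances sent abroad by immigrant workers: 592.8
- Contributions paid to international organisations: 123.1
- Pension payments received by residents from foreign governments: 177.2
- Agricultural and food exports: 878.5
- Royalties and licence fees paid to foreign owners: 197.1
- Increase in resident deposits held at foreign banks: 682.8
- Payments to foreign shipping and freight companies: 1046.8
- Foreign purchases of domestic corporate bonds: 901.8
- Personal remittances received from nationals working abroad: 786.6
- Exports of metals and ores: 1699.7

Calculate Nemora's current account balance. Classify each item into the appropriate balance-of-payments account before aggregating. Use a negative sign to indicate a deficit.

Goods: 1699.7 + 1342.1 + 878.5 - 928.4 - 2565.4 = 426.5
Services: 221.1 - 197.1 - 1046.8 = -1022.8
Primary income: -98.7 - 805.9 = -904.6
Secondary income: -592.8 - 123.1 + 177.2 + 112.4 + 786.6 = 360.3
Current account = 426.5 + (-1022.8) + (-904.6) + 360.3 = -1140.6
(Excluded from the current account — financial account: acquisition of a foreign subsidiary by a resident firm (outward FDI) 1923.9, borrowing by resident firms from foreign banks 1584.5, increase in resident deposits held at foreign banks 682.8, foreign purchases of domestic corporate bonds 901.8.)

-1140.6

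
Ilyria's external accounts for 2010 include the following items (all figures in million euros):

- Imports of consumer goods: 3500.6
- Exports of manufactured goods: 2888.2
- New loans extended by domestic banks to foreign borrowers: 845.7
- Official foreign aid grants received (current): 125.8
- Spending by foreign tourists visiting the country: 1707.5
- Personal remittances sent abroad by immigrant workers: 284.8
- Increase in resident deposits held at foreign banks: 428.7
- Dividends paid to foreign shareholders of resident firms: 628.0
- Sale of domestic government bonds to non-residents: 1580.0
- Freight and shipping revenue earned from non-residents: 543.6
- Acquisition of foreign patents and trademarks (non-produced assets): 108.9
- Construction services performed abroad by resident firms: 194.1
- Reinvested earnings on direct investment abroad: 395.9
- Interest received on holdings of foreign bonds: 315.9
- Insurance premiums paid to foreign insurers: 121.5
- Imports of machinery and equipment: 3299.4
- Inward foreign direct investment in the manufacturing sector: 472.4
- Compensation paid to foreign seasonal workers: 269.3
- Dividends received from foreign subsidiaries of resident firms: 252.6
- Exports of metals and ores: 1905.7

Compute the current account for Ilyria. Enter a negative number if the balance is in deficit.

Goods: -3299.4 + 1905.7 - 3500.6 + 2888.2 = -2006.1
Services: 543.6 + 194.1 + 1707.5 - 121.5 = 2323.7
Primary income: 252.6 - 628.0 - 269.3 + 315.9 + 395.9 = 67.1
Secondary income: -284.8 + 125.8 = -159.0
Current account = (-2006.1) + 2323.7 + 67.1 + (-159.0) = 225.7
(Excluded from the current account — financial account: new loans extended by domestic banks to foreign borrowers 845.7, increase in resident deposits held at foreign banks 428.7, sale of domestic government bonds to non-residents 1580.0, inward foreign direct investment in the manufacturing sector 472.4; capital account: acquisition of foreign patents and trademarks (non-produced assets) 108.9.)

225.7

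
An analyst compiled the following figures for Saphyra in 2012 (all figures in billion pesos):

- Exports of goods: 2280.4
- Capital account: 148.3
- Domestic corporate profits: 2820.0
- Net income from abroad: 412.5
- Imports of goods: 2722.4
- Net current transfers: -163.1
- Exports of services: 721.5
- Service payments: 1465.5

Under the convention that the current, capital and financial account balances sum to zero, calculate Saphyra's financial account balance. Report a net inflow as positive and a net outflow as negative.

788.3

Goods balance = 2280.4 - 2722.4 = -442.0
Services balance = 721.5 - 1465.5 = -744.0
Trade balance (goods + services) = -442.0 + (-744.0) = -1186.0
Net primary income = 412.5
Net secondary income = -163.1
Current account = -1186.0 + 412.5 + (-163.1) = -936.6
Financial account = -(-936.6 + 148.3) = 788.3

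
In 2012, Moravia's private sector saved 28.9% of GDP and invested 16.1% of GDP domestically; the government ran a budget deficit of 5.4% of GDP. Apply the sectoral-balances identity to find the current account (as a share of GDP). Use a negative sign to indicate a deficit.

By the sectoral-balances identity, CA = (S_private - I) + (T - G).
Private balance = 28.9 - 16.1 = 12.8
Government balance (T - G) = -5.4
CA = 12.8 + (-5.4) = 7.4

7.4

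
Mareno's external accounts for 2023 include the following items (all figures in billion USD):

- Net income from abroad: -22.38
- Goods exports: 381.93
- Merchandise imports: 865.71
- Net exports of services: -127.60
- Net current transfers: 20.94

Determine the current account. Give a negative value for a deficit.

Goods balance = 381.93 - 865.71 = -483.78
Services balance = -127.60
Trade balance (goods + services) = -483.78 + (-127.60) = -611.38
Net primary income = -22.38
Net secondary income = 20.94
Current account = -611.38 + (-22.38) + 20.94 = -612.82

-612.82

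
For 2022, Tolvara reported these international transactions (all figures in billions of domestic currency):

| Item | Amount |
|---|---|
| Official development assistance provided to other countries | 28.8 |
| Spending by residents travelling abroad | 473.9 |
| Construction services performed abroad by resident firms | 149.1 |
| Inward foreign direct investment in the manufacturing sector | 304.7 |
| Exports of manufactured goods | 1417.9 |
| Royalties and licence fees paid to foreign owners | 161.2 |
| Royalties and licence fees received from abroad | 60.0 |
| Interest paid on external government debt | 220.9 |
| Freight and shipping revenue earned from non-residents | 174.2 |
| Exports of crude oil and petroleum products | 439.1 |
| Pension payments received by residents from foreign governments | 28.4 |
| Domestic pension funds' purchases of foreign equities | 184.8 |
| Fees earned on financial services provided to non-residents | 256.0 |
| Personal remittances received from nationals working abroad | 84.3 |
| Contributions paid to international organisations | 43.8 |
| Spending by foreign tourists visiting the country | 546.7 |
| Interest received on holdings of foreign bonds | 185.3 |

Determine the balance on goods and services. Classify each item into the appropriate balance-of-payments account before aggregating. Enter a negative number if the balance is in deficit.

2407.9

Goods: 439.1 + 1417.9 = 1857.0
Services: 149.1 - 161.2 + 546.7 - 473.9 + 256.0 + 60.0 + 174.2 = 550.9
Trade balance = 1857.0 + 550.9 = 2407.9
(Excluded from the trade balance — secondary income: official development assistance provided to other countries 28.8, pension payments received by residents from foreign governments 28.4, personal remittances received from nationals working abroad 84.3, contributions paid to international organisations 43.8; financial account: inward foreign direct investment in the manufacturing sector 304.7, domestic pension funds' purchases of foreign equities 184.8; primary income: interest paid on external government debt 220.9, interest received on holdings of foreign bonds 185.3.)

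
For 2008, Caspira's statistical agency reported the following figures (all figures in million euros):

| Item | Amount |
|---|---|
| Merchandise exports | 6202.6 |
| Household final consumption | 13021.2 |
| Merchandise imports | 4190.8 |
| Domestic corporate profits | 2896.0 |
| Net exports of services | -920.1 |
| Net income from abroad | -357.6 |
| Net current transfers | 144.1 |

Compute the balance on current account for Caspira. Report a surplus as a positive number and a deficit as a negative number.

878.2

Goods balance = 6202.6 - 4190.8 = 2011.8
Services balance = -920.1
Trade balance (goods + services) = 2011.8 + (-920.1) = 1091.7
Net primary income = -357.6
Net secondary income = 144.1
Current account = 1091.7 + (-357.6) + 144.1 = 878.2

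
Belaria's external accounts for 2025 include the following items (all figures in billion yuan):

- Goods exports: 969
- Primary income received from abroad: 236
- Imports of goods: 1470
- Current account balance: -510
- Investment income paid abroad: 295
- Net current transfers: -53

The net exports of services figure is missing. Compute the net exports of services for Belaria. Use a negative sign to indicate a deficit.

Current account = goods balance + services balance + net primary income + net secondary income
Sum of the known components = -613
Net exports of services = CA - (known components) = -510 - (-613) = 103

103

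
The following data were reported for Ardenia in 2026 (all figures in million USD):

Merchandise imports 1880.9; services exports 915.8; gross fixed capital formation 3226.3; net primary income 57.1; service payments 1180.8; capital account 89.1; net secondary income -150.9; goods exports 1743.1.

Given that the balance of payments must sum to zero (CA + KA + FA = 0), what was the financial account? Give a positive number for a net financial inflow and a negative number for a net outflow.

Goods balance = 1743.1 - 1880.9 = -137.8
Services balance = 915.8 - 1180.8 = -265.0
Trade balance (goods + services) = -137.8 + (-265.0) = -402.8
Net primary income = 57.1
Net secondary income = -150.9
Current account = -402.8 + 57.1 + (-150.9) = -496.6
Financial account = -(-496.6 + 89.1) = 407.5

407.5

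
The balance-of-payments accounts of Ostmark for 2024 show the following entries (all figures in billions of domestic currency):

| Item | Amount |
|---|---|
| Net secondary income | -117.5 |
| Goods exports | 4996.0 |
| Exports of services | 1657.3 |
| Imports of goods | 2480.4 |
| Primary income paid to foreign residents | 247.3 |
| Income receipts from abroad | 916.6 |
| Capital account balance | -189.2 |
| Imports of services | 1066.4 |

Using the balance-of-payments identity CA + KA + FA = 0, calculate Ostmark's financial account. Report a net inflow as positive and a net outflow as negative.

Goods balance = 4996.0 - 2480.4 = 2515.6
Services balance = 1657.3 - 1066.4 = 590.9
Trade balance (goods + services) = 2515.6 + 590.9 = 3106.5
Net primary income = 916.6 - 247.3 = 669.3
Net secondary income = -117.5
Current account = 3106.5 + 669.3 + (-117.5) = 3658.3
Financial account = -(3658.3 + (-189.2)) = -3469.1

-3469.1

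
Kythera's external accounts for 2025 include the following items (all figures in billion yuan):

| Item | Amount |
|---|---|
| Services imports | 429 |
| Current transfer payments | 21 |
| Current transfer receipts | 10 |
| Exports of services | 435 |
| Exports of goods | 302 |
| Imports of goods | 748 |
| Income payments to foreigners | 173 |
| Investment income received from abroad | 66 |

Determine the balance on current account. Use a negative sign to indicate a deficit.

-558

Goods balance = 302 - 748 = -446
Services balance = 435 - 429 = 6
Trade balance (goods + services) = -446 + 6 = -440
Net primary income = 66 - 173 = -107
Net secondary income = 10 - 21 = -11
Current account = -440 + (-107) + (-11) = -558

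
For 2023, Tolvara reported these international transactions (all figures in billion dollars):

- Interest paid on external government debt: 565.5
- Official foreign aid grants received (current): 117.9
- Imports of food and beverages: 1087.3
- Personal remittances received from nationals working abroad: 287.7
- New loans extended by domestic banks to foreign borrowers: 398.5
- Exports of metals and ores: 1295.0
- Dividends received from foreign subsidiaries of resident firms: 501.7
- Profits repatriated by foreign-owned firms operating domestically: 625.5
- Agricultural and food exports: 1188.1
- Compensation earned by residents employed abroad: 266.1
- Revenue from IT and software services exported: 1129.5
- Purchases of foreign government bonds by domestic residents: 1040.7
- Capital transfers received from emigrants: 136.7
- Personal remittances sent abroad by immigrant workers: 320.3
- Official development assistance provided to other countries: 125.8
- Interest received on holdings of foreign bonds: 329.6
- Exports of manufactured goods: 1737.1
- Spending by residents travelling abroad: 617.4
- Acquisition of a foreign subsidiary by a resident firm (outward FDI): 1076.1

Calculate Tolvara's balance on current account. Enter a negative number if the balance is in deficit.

3510.9

Goods: 1188.1 + 1295.0 - 1087.3 + 1737.1 = 3132.9
Services: -617.4 + 1129.5 = 512.1
Primary income: -625.5 + 329.6 - 565.5 + 266.1 + 501.7 = -93.6
Secondary income: 117.9 + 287.7 - 320.3 - 125.8 = -40.5
Current account = 3132.9 + 512.1 + (-93.6) + (-40.5) = 3510.9
(Excluded from the current account — financial account: new loans extended by domestic banks to foreign borrowers 398.5, purchases of foreign government bonds by domestic residents 1040.7, acquisition of a foreign subsidiary by a resident firm (outward FDI) 1076.1; capital account: capital transfers received from emigrants 136.7.)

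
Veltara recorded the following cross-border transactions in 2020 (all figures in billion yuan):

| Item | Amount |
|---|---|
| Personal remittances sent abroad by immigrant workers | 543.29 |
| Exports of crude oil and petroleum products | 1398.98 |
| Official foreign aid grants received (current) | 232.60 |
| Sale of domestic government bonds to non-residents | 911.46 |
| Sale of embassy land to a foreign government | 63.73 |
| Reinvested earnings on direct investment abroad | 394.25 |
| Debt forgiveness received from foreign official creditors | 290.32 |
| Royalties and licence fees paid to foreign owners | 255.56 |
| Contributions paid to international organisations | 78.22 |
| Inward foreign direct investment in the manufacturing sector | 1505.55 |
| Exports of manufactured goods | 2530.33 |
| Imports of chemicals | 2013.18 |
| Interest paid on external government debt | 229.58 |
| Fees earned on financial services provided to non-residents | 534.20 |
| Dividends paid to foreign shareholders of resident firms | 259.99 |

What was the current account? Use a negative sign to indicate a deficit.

1710.54

Goods: 1398.98 - 2013.18 + 2530.33 = 1916.13
Services: -255.56 + 534.20 = 278.64
Primary income: -229.58 + 394.25 - 259.99 = -95.32
Secondary income: 232.60 - 543.29 - 78.22 = -388.91
Current account = 1916.13 + 278.64 + (-95.32) + (-388.91) = 1710.54
(Excluded from the current account — financial account: sale of domestic government bonds to non-residents 911.46, inward foreign direct investment in the manufacturing sector 1505.55; capital account: sale of embassy land to a foreign government 63.73, debt forgiveness received from foreign official creditors 290.32.)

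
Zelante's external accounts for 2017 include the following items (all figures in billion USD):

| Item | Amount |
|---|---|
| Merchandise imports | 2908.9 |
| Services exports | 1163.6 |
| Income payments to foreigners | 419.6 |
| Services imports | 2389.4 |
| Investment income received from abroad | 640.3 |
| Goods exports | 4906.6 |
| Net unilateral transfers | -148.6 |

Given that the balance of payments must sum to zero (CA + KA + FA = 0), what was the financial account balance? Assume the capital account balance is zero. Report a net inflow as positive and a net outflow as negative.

Goods balance = 4906.6 - 2908.9 = 1997.7
Services balance = 1163.6 - 2389.4 = -1225.8
Trade balance (goods + services) = 1997.7 + (-1225.8) = 771.9
Net primary income = 640.3 - 419.6 = 220.7
Net secondary income = -148.6
Current account = 771.9 + 220.7 + (-148.6) = 844.0
Financial account = -(844.0) = -844.0

-844.0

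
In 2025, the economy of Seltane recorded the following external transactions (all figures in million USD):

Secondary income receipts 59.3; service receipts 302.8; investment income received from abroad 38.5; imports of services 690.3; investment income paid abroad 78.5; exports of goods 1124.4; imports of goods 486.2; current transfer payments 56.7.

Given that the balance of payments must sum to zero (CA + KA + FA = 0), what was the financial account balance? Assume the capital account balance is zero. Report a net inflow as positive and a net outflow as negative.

Goods balance = 1124.4 - 486.2 = 638.2
Services balance = 302.8 - 690.3 = -387.5
Trade balance (goods + services) = 638.2 + (-387.5) = 250.7
Net primary income = 38.5 - 78.5 = -40.0
Net secondary income = 59.3 - 56.7 = 2.6
Current account = 250.7 + (-40.0) + 2.6 = 213.3
Financial account = -(213.3) = -213.3

-213.3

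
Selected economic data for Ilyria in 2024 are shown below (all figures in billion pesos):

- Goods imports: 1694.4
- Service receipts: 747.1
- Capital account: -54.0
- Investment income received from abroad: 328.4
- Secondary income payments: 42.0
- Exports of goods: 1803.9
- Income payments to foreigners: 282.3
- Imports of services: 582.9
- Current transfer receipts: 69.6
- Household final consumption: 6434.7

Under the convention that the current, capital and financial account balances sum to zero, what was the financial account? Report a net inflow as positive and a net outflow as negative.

-293.4

Goods balance = 1803.9 - 1694.4 = 109.5
Services balance = 747.1 - 582.9 = 164.2
Trade balance (goods + services) = 109.5 + 164.2 = 273.7
Net primary income = 328.4 - 282.3 = 46.1
Net secondary income = 69.6 - 42.0 = 27.6
Current account = 273.7 + 46.1 + 27.6 = 347.4
Financial account = -(347.4 + (-54.0)) = -293.4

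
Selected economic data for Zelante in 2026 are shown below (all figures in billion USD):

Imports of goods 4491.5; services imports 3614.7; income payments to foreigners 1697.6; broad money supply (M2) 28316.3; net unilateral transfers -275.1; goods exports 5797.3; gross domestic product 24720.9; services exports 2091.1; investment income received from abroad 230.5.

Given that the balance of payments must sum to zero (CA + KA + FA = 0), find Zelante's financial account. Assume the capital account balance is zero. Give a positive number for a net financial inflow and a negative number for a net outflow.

Goods balance = 5797.3 - 4491.5 = 1305.8
Services balance = 2091.1 - 3614.7 = -1523.6
Trade balance (goods + services) = 1305.8 + (-1523.6) = -217.8
Net primary income = 230.5 - 1697.6 = -1467.1
Net secondary income = -275.1
Current account = -217.8 + (-1467.1) + (-275.1) = -1960.0
Financial account = -(-1960.0) = 1960.0

1960.0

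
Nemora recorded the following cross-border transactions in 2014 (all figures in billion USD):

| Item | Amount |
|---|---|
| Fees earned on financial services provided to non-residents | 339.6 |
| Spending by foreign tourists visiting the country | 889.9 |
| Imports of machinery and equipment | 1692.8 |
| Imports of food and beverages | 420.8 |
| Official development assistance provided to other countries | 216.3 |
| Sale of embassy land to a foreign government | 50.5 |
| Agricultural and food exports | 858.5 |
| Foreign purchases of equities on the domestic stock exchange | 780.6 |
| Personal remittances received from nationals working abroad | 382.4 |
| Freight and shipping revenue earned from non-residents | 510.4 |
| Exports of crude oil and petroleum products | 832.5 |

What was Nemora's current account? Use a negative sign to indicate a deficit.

1483.4

Goods: -420.8 + 832.5 - 1692.8 + 858.5 = -422.6
Services: 339.6 + 510.4 + 889.9 = 1739.9
Secondary income: 382.4 - 216.3 = 166.1
Current account = (-422.6) + 1739.9 + 166.1 = 1483.4
(Excluded from the current account — capital account: sale of embassy land to a foreign government 50.5; financial account: foreign purchases of equities on the domestic stock exchange 780.6.)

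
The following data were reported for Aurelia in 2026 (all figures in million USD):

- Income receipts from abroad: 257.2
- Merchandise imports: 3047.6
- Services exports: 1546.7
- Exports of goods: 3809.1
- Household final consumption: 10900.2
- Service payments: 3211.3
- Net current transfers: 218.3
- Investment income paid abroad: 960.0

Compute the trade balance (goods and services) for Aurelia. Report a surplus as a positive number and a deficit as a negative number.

Goods balance = 3809.1 - 3047.6 = 761.5
Services balance = 1546.7 - 3211.3 = -1664.6
Trade balance (goods + services) = 761.5 + (-1664.6) = -903.1

-903.1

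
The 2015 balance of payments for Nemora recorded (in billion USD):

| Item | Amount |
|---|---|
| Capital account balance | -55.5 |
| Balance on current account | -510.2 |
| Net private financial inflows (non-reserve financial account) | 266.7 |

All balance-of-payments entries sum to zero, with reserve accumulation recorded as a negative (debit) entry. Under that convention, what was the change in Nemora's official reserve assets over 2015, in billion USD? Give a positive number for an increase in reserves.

-299.0

Official reserve transactions balance = -((-510.2) + (-55.5) + 266.7) = 299.0
An accumulation of reserves is recorded as a debit (negative entry), so the change in the stock of reserves is the negative of that balance.
Change in official reserves = -(299.0) = -299.0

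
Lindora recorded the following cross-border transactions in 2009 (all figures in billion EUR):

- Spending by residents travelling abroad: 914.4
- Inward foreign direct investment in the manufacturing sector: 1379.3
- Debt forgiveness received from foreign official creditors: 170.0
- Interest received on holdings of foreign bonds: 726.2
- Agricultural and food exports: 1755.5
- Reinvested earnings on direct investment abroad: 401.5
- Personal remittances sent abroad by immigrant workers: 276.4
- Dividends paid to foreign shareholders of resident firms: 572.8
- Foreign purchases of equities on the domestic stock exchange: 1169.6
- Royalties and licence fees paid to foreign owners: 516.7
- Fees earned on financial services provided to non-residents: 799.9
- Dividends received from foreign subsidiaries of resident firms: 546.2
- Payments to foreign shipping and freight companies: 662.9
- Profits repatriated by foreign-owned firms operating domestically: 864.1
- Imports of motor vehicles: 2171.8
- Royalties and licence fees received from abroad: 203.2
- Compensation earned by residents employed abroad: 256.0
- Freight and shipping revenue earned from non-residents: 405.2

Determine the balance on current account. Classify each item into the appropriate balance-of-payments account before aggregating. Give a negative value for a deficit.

-885.4

Goods: -2171.8 + 1755.5 = -416.3
Services: 405.2 - 914.4 - 516.7 + 203.2 + 799.9 - 662.9 = -685.7
Primary income: 726.2 - 572.8 + 401.5 + 546.2 + 256.0 - 864.1 = 493.0
Secondary income: -276.4
Current account = (-416.3) + (-685.7) + 493.0 + (-276.4) = -885.4
(Excluded from the current account — financial account: inward foreign direct investment in the manufacturing sector 1379.3, foreign purchases of equities on the domestic stock exchange 1169.6; capital account: debt forgiveness received from foreign official creditors 170.0.)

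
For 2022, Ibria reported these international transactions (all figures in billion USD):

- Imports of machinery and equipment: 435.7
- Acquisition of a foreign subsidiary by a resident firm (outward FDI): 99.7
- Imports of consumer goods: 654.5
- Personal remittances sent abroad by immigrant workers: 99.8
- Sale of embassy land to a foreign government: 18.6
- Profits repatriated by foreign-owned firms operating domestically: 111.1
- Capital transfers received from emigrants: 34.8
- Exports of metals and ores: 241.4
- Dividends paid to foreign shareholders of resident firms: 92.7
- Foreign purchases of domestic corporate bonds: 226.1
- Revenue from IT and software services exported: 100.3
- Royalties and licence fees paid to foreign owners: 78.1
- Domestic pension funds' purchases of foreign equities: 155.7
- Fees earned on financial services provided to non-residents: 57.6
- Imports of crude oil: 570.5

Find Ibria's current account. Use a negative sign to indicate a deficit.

Goods: -570.5 - 435.7 - 654.5 + 241.4 = -1419.3
Services: -78.1 + 100.3 + 57.6 = 79.8
Primary income: -92.7 - 111.1 = -203.8
Secondary income: -99.8
Current account = (-1419.3) + 79.8 + (-203.8) + (-99.8) = -1643.1
(Excluded from the current account — financial account: acquisition of a foreign subsidiary by a resident firm (outward FDI) 99.7, foreign purchases of domestic corporate bonds 226.1, domestic pension funds' purchases of foreign equities 155.7; capital account: sale of embassy land to a foreign government 18.6, capital transfers received from emigrants 34.8.)

-1643.1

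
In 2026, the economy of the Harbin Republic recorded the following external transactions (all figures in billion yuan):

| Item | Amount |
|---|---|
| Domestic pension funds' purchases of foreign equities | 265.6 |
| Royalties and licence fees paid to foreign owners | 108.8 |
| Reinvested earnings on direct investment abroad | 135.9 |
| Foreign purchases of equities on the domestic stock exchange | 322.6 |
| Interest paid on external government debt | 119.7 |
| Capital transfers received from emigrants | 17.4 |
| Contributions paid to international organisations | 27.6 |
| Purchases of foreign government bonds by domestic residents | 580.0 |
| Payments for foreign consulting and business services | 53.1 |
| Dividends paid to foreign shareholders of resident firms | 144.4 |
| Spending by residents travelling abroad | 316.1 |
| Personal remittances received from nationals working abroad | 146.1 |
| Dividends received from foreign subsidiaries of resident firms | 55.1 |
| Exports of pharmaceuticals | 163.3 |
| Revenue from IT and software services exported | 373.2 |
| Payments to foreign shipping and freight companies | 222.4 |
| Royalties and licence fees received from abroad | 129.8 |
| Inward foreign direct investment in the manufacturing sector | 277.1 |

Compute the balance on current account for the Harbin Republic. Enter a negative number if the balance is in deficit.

Goods: 163.3
Services: -53.1 + 373.2 - 222.4 + 129.8 - 108.8 - 316.1 = -197.4
Primary income: 135.9 + 55.1 - 144.4 - 119.7 = -73.1
Secondary income: 146.1 - 27.6 = 118.5
Current account = 163.3 + (-197.4) + (-73.1) + 118.5 = 11.3
(Excluded from the current account — financial account: domestic pension funds' purchases of foreign equities 265.6, foreign purchases of equities on the domestic stock exchange 322.6, purchases of foreign government bonds by domestic residents 580.0, inward foreign direct investment in the manufacturing sector 277.1; capital account: capital transfers received from emigrants 17.4.)

11.3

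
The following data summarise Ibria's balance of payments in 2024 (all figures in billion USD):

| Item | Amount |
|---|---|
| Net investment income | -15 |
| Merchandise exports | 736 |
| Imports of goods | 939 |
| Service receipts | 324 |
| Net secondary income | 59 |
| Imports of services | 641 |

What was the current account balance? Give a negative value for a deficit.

Goods balance = 736 - 939 = -203
Services balance = 324 - 641 = -317
Trade balance (goods + services) = -203 + (-317) = -520
Net primary income = -15
Net secondary income = 59
Current account = -520 + (-15) + 59 = -476

-476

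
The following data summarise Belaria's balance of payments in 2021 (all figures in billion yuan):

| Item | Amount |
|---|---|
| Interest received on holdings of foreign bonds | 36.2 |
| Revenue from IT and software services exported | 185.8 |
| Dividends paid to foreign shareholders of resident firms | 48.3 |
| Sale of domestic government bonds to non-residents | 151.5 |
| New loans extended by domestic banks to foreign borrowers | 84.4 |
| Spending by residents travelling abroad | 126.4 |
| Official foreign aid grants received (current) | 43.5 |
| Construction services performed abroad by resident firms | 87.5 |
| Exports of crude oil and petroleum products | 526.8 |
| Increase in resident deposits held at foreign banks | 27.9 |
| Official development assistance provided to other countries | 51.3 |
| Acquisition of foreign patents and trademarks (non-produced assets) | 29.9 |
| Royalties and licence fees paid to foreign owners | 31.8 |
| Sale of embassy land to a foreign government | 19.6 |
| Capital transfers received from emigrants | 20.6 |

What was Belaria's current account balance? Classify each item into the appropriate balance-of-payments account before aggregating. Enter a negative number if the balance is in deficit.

Goods: 526.8
Services: 87.5 - 31.8 + 185.8 - 126.4 = 115.1
Primary income: -48.3 + 36.2 = -12.1
Secondary income: -51.3 + 43.5 = -7.8
Current account = 526.8 + 115.1 + (-12.1) + (-7.8) = 622.0
(Excluded from the current account — financial account: sale of domestic government bonds to non-residents 151.5, new loans extended by domestic banks to foreign borrowers 84.4, increase in resident deposits held at foreign banks 27.9; capital account: acquisition of foreign patents and trademarks (non-produced assets) 29.9, sale of embassy land to a foreign government 19.6, capital transfers received from emigrants 20.6.)

622.0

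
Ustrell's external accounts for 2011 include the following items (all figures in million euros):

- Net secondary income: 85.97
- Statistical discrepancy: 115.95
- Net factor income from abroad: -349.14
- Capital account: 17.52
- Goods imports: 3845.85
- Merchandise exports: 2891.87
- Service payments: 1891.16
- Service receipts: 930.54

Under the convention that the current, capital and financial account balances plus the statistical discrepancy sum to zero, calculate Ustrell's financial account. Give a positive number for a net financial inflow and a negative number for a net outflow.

Goods balance = 2891.87 - 3845.85 = -953.98
Services balance = 930.54 - 1891.16 = -960.62
Trade balance (goods + services) = -953.98 + (-960.62) = -1914.60
Net primary income = -349.14
Net secondary income = 85.97
Current account = -1914.60 + (-349.14) + 85.97 = -2177.77
Financial account = -(-2177.77 + 17.52 + 115.95) = 2044.30

2044.30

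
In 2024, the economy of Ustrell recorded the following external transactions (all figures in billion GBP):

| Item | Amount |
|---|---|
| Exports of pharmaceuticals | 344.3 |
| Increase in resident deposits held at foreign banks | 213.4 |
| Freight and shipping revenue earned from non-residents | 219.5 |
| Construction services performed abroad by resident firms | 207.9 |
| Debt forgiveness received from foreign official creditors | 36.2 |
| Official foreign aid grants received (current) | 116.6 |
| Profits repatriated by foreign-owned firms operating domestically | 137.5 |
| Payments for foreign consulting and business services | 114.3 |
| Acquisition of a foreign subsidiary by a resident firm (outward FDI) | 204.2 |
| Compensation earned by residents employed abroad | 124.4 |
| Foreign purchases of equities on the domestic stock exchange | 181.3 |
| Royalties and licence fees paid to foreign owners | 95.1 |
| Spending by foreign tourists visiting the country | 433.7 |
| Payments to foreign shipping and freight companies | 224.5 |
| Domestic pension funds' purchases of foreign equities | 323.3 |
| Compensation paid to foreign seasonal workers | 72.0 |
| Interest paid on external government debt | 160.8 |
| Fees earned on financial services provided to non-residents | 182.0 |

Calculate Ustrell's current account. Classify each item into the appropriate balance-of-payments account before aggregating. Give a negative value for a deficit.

824.2

Goods: 344.3
Services: 219.5 - 95.1 + 433.7 + 182.0 - 114.3 + 207.9 - 224.5 = 609.2
Primary income: 124.4 - 72.0 - 137.5 - 160.8 = -245.9
Secondary income: 116.6
Current account = 344.3 + 609.2 + (-245.9) + 116.6 = 824.2
(Excluded from the current account — financial account: increase in resident deposits held at foreign banks 213.4, acquisition of a foreign subsidiary by a resident firm (outward FDI) 204.2, foreign purchases of equities on the domestic stock exchange 181.3, domestic pension funds' purchases of foreign equities 323.3; capital account: debt forgiveness received from foreign official creditors 36.2.)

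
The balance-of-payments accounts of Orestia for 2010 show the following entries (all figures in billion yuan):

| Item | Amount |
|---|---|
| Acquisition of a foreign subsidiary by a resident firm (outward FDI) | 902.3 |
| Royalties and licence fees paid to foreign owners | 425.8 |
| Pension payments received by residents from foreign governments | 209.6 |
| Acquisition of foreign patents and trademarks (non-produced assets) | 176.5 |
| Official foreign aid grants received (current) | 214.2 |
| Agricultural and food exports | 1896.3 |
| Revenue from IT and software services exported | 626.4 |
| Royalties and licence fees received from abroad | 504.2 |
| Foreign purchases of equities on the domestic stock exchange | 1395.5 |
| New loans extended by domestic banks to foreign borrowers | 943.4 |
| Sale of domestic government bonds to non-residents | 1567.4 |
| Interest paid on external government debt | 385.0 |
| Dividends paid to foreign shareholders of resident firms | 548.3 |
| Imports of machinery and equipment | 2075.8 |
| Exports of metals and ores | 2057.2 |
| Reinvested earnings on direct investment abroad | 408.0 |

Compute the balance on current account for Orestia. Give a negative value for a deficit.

Goods: -2075.8 + 1896.3 + 2057.2 = 1877.7
Services: 504.2 + 626.4 - 425.8 = 704.8
Primary income: -385.0 + 408.0 - 548.3 = -525.3
Secondary income: 214.2 + 209.6 = 423.8
Current account = 1877.7 + 704.8 + (-525.3) + 423.8 = 2481.0
(Excluded from the current account — financial account: acquisition of a foreign subsidiary by a resident firm (outward FDI) 902.3, foreign purchases of equities on the domestic stock exchange 1395.5, new loans extended by domestic banks to foreign borrowers 943.4, sale of domestic government bonds to non-residents 1567.4; capital account: acquisition of foreign patents and trademarks (non-produced assets) 176.5.)

2481.0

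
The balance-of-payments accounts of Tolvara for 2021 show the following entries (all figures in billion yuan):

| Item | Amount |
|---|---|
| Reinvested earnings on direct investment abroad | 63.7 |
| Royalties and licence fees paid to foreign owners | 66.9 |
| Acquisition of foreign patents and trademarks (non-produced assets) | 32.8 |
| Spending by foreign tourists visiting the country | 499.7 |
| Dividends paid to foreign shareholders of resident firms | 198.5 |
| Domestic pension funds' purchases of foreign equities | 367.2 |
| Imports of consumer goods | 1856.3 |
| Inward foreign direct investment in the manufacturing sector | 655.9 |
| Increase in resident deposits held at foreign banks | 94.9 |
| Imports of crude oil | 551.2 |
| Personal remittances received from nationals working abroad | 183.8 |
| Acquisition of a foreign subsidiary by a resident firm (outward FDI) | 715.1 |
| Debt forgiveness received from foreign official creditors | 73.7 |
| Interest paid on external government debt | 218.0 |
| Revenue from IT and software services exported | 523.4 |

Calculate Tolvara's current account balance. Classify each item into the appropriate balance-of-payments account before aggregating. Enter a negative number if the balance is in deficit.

Goods: -551.2 - 1856.3 = -2407.5
Services: -66.9 + 523.4 + 499.7 = 956.2
Primary income: 63.7 - 218.0 - 198.5 = -352.8
Secondary income: 183.8
Current account = (-2407.5) + 956.2 + (-352.8) + 183.8 = -1620.3
(Excluded from the current account — capital account: acquisition of foreign patents and trademarks (non-produced assets) 32.8, debt forgiveness received from foreign official creditors 73.7; financial account: domestic pension funds' purchases of foreign equities 367.2, inward foreign direct investment in the manufacturing sector 655.9, increase in resident deposits held at foreign banks 94.9, acquisition of a foreign subsidiary by a resident firm (outward FDI) 715.1.)

-1620.3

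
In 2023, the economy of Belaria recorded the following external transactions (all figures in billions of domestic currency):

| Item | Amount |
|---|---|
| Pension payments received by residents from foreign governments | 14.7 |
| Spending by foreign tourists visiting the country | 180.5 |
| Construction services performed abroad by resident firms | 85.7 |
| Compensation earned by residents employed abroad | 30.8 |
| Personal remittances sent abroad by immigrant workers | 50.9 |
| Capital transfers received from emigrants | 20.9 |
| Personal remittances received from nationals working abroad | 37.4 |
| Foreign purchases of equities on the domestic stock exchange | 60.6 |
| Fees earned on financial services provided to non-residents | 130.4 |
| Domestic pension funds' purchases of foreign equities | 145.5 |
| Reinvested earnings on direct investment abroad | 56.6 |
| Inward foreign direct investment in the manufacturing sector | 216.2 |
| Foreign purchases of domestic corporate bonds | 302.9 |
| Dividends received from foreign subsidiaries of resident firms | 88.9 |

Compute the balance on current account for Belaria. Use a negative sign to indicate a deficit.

574.1

Services: 180.5 + 85.7 + 130.4 = 396.6
Primary income: 88.9 + 56.6 + 30.8 = 176.3
Secondary income: 14.7 - 50.9 + 37.4 = 1.2
Current account = 396.6 + 176.3 + 1.2 = 574.1
(Excluded from the current account — capital account: capital transfers received from emigrants 20.9; financial account: foreign purchases of equities on the domestic stock exchange 60.6, domestic pension funds' purchases of foreign equities 145.5, inward foreign direct investment in the manufacturing sector 216.2, foreign purchases of domestic corporate bonds 302.9.)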